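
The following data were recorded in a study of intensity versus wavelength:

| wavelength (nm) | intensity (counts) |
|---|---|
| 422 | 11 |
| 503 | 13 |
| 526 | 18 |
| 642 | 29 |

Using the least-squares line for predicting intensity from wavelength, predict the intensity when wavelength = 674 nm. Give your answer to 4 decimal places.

30.6291

n = 4, Σx = 2093, Σy = 71, Σxy = 39267, Σx² = 1119933
Sxx = Σx² − (Σx)²/n = 1119933 − 1095162.25 = 24770.75
Sxy = Σxy − (Σx)(Σy)/n = 39267 − 37150.75 = 2116.25
b = Sxy/Sxx = 2116.25/24770.75 = 0.085433
a = ȳ − b·x̄ = 17.75 − 0.085433·523.25 = -26.953039
ŷ(674) = a + b·674 = -26.953039 + 0.085433·674 = 30.629089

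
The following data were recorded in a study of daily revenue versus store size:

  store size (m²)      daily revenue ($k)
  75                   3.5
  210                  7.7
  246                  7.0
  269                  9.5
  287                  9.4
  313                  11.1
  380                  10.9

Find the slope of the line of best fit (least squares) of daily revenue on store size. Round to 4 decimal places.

0.0264

n = 7, Σx = 1780, Σy = 59.1, Σxy = 16471.1, Σx² = 507340
Sxx = Σx² − (Σx)²/n = 507340 − 452628.571429 = 54711.428571
Sxy = Σxy − (Σx)(Σy)/n = 16471.1 − 15028.285714 = 1442.814286
b = Sxy/Sxx = 1442.814286/54711.428571 = 0.026371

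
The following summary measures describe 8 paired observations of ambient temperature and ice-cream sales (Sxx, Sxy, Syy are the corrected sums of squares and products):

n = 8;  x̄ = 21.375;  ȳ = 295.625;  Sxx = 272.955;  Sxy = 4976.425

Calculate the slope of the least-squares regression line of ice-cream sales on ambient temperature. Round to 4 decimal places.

b = Sxy/Sxx = 4976.425/272.955 = 18.231668

18.2317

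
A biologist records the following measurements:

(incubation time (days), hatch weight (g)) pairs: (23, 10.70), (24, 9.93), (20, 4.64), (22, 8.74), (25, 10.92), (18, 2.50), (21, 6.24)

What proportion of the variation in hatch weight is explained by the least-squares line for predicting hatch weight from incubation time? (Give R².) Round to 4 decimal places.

n = 7, Σx = 153, Σy = 53.67, Σxy = 1218.54, Σx² = 3379, Σy² = 475.4461
Sxx = Σx² − (Σx)²/n = 3379 − 3344.142857 = 34.857143
Sxy = Σxy − (Σx)(Σy)/n = 1218.54 − 1173.072857 = 45.467143
Syy = Σy² − (Σy)²/n = 475.4461 − 411.495557 = 63.950543
R² = Sxy²/(Sxx·Syy) = (45.467143)²/(34.857143·63.950543) = 0.927383

0.9274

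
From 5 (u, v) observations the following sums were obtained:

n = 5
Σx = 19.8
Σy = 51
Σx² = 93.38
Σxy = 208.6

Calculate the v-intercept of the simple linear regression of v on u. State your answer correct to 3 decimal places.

8.444

Sxx = Σx² − (Σx)²/n = 93.38 − 78.408 = 14.972
Sxy = Σxy − (Σx)(Σy)/n = 208.6 − 201.96 = 6.64
b = Sxy/Sxx = 6.64/14.972 = 0.443495
a = ȳ − b·x̄ = 10.2 − 0.443495·3.96 = 8.443762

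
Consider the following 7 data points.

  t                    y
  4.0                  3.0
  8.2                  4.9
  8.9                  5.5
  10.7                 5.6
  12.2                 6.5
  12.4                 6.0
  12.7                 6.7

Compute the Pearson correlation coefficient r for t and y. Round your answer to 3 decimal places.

n = 7, Σx = 69.1, Σy = 38.2, Σxy = 399.84, Σx² = 740.83, Σy² = 217.76
Sxx = Σx² − (Σx)²/n = 740.83 − 682.115714 = 58.714286
Sxy = Σxy − (Σx)(Σy)/n = 399.84 − 377.088571 = 22.751429
Syy = Σy² − (Σy)²/n = 217.76 − 208.462857 = 9.297143
r = Sxy/√(Sxx·Syy) = 22.751429/√(545.875102) = 22.751429/23.363970 = 0.973783

0.974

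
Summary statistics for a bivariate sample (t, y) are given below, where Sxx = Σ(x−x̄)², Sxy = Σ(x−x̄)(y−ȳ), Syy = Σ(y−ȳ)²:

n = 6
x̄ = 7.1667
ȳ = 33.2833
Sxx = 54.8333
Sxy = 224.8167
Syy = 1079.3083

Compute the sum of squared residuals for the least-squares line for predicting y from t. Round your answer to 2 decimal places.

157.56

b = Sxy/Sxx = 224.8167/54.8333 = 4.100003
SSE = Syy − b·Sxy = 1079.3083 − 4.100003·224.8167 = 157.559133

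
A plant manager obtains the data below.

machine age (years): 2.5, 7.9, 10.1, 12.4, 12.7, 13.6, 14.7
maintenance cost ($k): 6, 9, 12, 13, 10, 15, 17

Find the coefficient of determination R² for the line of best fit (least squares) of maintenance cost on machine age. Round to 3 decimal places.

n = 7, Σx = 73.9, Σy = 82, Σxy = 949.4, Σx² = 886.77, Σy² = 1044
Sxx = Σx² − (Σx)²/n = 886.77 − 780.172857 = 106.597143
Sxy = Σxy − (Σx)(Σy)/n = 949.4 − 865.685714 = 83.714286
Syy = Σy² − (Σy)²/n = 1044 − 960.571429 = 83.428571
R² = Sxy²/(Sxx·Syy) = (83.714286)²/(106.597143·83.428571) = 0.788023

0.788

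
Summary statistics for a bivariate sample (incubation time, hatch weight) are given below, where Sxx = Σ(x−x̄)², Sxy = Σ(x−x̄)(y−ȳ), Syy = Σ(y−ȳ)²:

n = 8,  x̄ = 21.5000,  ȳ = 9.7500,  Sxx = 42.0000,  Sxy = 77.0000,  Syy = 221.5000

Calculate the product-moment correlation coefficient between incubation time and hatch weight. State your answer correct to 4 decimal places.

r = Sxy/√(Sxx·Syy) = 77/√(9303) = 77/96.452061 = 0.798324

0.7983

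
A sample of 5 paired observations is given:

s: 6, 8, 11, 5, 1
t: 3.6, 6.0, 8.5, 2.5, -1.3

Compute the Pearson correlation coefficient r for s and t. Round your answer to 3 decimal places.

0.998

n = 5, Σx = 31, Σy = 19.3, Σxy = 174.3, Σx² = 247, Σy² = 129.15
Sxx = Σx² − (Σx)²/n = 247 − 192.2 = 54.8
Sxy = Σxy − (Σx)(Σy)/n = 174.3 − 119.66 = 54.64
Syy = Σy² − (Σy)²/n = 129.15 − 74.498 = 54.652
r = Sxy/√(Sxx·Syy) = 54.64/√(2994.9296) = 54.64/54.725950 = 0.998429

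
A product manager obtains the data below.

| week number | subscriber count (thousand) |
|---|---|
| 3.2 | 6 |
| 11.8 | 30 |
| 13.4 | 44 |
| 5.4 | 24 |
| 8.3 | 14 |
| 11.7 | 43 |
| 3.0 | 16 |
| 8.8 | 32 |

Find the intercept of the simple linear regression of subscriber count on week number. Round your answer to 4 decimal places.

n = 8, Σx = 65.6, Σy = 209, Σxy = 2041.3, Σx² = 650.42
Sxx = Σx² − (Σx)²/n = 650.42 − 537.92 = 112.5
Sxy = Σxy − (Σx)(Σy)/n = 2041.3 − 1713.8 = 327.5
b = Sxy/Sxx = 327.5/112.5 = 2.911111
a = ȳ − b·x̄ = 26.125 − 2.911111·8.2 = 2.253889

2.2539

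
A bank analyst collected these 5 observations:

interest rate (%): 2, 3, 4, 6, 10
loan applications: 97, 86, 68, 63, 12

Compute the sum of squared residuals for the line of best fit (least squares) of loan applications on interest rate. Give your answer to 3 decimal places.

n = 5, Σx = 25, Σy = 326, Σxy = 1222, Σx² = 165, Σy² = 25542
Sxx = Σx² − (Σx)²/n = 165 − 125 = 40
Sxy = Σxy − (Σx)(Σy)/n = 1222 − 1630 = -408
Syy = Σy² − (Σy)²/n = 25542 − 21255.2 = 4286.8
b = Sxy/Sxx = -408/40 = -10.2
SSE = Syy − b·Sxy = 4286.8 − (-10.2)·(-408) = 125.2

125.200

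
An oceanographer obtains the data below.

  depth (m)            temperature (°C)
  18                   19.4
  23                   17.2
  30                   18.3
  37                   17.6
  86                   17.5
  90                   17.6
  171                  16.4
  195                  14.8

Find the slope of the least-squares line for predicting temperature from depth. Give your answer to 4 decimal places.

-0.0167

n = 8, Σx = 650, Σy = 138.8, Σxy = 10724.4, Σx² = 85884
Sxx = Σx² − (Σx)²/n = 85884 − 52812.5 = 33071.5
Sxy = Σxy − (Σx)(Σy)/n = 10724.4 − 11277.5 = -553.1
b = Sxy/Sxx = -553.1/33071.5 = -0.016724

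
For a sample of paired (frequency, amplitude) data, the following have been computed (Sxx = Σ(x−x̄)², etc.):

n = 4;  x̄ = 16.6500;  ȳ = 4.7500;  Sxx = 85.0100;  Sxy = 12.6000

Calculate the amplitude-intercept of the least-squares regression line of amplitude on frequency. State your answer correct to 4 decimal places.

2.2822

b = Sxy/Sxx = 12.6/85.01 = 0.148218
a = ȳ − b·x̄ = 4.75 − 0.148218·16.65 = 2.282173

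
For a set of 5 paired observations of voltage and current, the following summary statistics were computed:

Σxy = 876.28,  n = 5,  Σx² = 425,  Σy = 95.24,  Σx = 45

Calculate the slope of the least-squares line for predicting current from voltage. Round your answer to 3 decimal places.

Sxx = Σx² − (Σx)²/n = 425 − 405 = 20
Sxy = Σxy − (Σx)(Σy)/n = 876.28 − 857.16 = 19.12
b = Sxy/Sxx = 19.12/20 = 0.956

0.956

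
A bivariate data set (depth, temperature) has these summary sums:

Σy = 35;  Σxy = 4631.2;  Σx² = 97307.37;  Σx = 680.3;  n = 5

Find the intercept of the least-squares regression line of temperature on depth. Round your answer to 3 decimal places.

10.753

Sxx = Σx² − (Σx)²/n = 97307.37 − 92561.618 = 4745.752
Sxy = Σxy − (Σx)(Σy)/n = 4631.2 − 4762.1 = -130.9
b = Sxy/Sxx = -130.9/4745.752 = -0.027583
a = ȳ − b·x̄ = 7 − (-0.027583)·136.06 = 10.752883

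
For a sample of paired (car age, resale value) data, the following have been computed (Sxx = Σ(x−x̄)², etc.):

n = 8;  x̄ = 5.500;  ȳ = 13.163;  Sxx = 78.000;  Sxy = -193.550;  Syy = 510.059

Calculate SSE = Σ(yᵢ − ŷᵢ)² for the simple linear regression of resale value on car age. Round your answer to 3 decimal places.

29.782

b = Sxy/Sxx = -193.55/78 = -2.481410
SSE = Syy − b·Sxy = 510.059 − (-2.481410)·(-193.55) = 29.782045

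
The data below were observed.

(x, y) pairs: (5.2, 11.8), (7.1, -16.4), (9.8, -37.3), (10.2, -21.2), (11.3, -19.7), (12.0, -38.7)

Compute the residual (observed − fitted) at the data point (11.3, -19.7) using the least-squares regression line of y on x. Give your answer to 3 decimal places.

12.392

n = 6, Σx = 55.6, Σy = -121.5, Σxy = -1323.87, Σx² = 549.22
Sxx = Σx² − (Σx)²/n = 549.22 − 515.226667 = 33.993333
Sxy = Σxy − (Σx)(Σy)/n = -1323.87 − (-1125.9) = -197.97
b = Sxy/Sxx = -197.97/33.993333 = -5.823789
a = ȳ − b·x̄ = -20.25 − (-5.823789)·9.266667 = 33.717111
ŷ(11.3) = 33.717111 + (-5.823789)·11.3 = -32.091704
residual = y − ŷ = -19.7 − (-32.091704) = 12.391704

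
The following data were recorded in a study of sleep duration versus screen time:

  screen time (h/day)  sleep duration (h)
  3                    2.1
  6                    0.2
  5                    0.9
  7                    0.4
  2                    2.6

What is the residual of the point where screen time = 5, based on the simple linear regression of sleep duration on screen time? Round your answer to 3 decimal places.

n = 5, Σx = 23, Σy = 6.2, Σxy = 20, Σx² = 123
Sxx = Σx² − (Σx)²/n = 123 − 105.8 = 17.2
Sxy = Σxy − (Σx)(Σy)/n = 20 − 28.52 = -8.52
b = Sxy/Sxx = -8.52/17.2 = -0.495349
a = ȳ − b·x̄ = 1.24 − (-0.495349)·4.6 = 3.518605
ŷ(5) = 3.518605 + (-0.495349)·5 = 1.041860
residual = y − ŷ = 0.9 − 1.041860 = -0.141860

-0.142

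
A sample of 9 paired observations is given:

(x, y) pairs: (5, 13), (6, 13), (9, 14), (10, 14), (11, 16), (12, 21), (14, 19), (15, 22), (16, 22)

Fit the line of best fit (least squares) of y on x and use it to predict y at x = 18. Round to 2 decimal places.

23.69

n = 9, Σx = 98, Σy = 154, Σxy = 1785, Σx² = 1184
Sxx = Σx² − (Σx)²/n = 1184 − 1067.111111 = 116.888889
Sxy = Σxy − (Σx)(Σy)/n = 1785 − 1676.888889 = 108.111111
b = Sxy/Sxx = 108.111111/116.888889 = 0.924905
a = ȳ − b·x̄ = 17.111111 − 0.924905·10.888889 = 7.039924
ŷ(18) = a + b·18 = 7.039924 + 0.924905·18 = 23.688213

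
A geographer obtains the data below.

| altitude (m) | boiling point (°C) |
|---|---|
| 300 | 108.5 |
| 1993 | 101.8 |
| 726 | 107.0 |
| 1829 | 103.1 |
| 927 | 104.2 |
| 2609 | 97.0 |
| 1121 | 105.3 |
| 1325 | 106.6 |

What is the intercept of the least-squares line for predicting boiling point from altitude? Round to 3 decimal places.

n = 8, Σx = 10830, Σy = 833.5, Σxy = 1110642, Σx² = 18612842
Sxx = Σx² − (Σx)²/n = 18612842 − 14661112.5 = 3951729.5
Sxy = Σxy − (Σx)(Σy)/n = 1110642 − 1128350.625 = -17708.625
b = Sxy/Sxx = -17708.625/3951729.5 = -0.004481
a = ȳ − b·x̄ = 104.1875 − (-0.004481)·1353.75 = 110.253971

110.254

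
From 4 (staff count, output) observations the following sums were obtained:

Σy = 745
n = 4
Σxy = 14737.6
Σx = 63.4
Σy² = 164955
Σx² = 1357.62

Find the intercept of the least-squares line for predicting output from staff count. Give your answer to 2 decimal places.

Sxx = Σx² − (Σx)²/n = 1357.62 − 1004.89 = 352.73
Sxy = Σxy − (Σx)(Σy)/n = 14737.6 − 11808.25 = 2929.35
b = Sxy/Sxx = 2929.35/352.73 = 8.304794
a = ȳ − b·x̄ = 186.25 − 8.304794·15.85 = 54.619015

54.62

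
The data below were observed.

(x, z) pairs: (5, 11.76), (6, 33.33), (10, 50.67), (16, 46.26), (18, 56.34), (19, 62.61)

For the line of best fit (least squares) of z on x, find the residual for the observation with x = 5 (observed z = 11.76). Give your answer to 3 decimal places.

-12.728

n = 6, Σx = 74, Σy = 260.97, Σxy = 3709.35, Σx² = 1102
Sxx = Σx² − (Σx)²/n = 1102 − 912.666667 = 189.333333
Sxy = Σxy − (Σx)(Σy)/n = 3709.35 − 3218.63 = 490.72
b = Sxy/Sxx = 490.72/189.333333 = 2.591831
a = ȳ − b·x̄ = 43.495 − 2.591831·12.333333 = 11.529085
ŷ(5) = 11.529085 + 2.591831·5 = 24.488239
residual = y − ŷ = 11.76 − 24.488239 = -12.728239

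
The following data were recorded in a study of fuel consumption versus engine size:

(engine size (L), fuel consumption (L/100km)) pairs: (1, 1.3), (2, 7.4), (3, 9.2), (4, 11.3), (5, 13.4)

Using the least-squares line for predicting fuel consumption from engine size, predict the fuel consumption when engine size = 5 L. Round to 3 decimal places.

14.140

n = 5, Σx = 15, Σy = 42.6, Σxy = 155.9, Σx² = 55
Sxx = Σx² − (Σx)²/n = 55 − 45 = 10
Sxy = Σxy − (Σx)(Σy)/n = 155.9 − 127.8 = 28.1
b = Sxy/Sxx = 28.1/10 = 2.81
a = ȳ − b·x̄ = 8.52 − 2.81·3 = 0.09
ŷ(5) = a + b·5 = 0.09 + 2.81·5 = 14.14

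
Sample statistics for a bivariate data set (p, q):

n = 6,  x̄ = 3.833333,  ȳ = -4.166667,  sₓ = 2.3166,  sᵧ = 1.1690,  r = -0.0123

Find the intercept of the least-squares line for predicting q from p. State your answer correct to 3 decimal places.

b = r · sᵧ/sₓ = -0.0123 · 1.169/2.3166 = -0.006207
a = ȳ − b·x̄ = -4.166667 − (-0.006207)·3.833333 = -4.142874

-4.143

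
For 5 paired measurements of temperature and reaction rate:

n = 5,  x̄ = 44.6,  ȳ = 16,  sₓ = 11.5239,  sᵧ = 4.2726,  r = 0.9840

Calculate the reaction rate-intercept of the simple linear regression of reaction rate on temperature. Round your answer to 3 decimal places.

b = r · sᵧ/sₓ = 0.984 · 4.2726/11.5239 = 0.364828
a = ȳ − b·x̄ = 16 − 0.364828·44.6 = -0.271317

-0.271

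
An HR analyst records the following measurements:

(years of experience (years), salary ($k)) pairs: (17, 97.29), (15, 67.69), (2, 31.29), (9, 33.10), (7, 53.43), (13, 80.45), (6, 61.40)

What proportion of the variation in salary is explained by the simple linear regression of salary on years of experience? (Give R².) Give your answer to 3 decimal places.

n = 7, Σx = 69, Σy = 424.65, Σxy = 4818.02, Σx² = 853, Σy² = 29218.8817
Sxx = Σx² − (Σx)²/n = 853 − 680.142857 = 172.857143
Sxy = Σxy − (Σx)(Σy)/n = 4818.02 − 4185.835714 = 632.184286
Syy = Σy² − (Σy)²/n = 29218.8817 − 25761.088929 = 3457.792771
R² = Sxy²/(Sxx·Syy) = (632.184286)²/(172.857143·3457.792771) = 0.668653

0.669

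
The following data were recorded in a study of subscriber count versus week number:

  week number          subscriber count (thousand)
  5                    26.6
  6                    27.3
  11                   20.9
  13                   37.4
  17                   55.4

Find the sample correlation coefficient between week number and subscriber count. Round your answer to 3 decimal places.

n = 5, Σx = 52, Σy = 167.6, Σxy = 1954.7, Σx² = 640, Σy² = 6357.58
Sxx = Σx² − (Σx)²/n = 640 − 540.8 = 99.2
Sxy = Σxy − (Σx)(Σy)/n = 1954.7 − 1743.04 = 211.66
Syy = Σy² − (Σy)²/n = 6357.58 − 5617.952 = 739.628
r = Sxy/√(Sxx·Syy) = 211.66/√(73371.0976) = 211.66/270.870998 = 0.781405

0.781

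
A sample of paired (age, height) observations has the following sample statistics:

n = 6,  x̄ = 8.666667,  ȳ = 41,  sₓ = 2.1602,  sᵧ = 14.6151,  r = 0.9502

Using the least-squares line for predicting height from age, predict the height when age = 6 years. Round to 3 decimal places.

23.857

b = r · sᵧ/sₓ = 0.9502 · 14.6151/2.1602 = 6.428696
a = ȳ − b·x̄ = 41 − 6.428696·8.666667 = -14.715363
ŷ(6) = a + b·6 = -14.715363 + 6.428696·6 = 23.856810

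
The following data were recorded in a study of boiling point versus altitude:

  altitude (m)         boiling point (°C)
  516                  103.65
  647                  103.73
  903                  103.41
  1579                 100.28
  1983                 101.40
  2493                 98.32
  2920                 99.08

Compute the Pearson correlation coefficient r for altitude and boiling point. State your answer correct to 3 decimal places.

-0.934

n = 7, Σx = 11041, Σy = 709.87, Σxy = 1107819.62, Σx² = 22667253, Σy² = 72018.5707
Sxx = Σx² − (Σx)²/n = 22667253 − 17414811.571429 = 5252441.428571
Sxy = Σxy − (Σx)(Σy)/n = 1107819.62 − 1119667.81 = -11848.19
Syy = Σy² − (Σy)²/n = 72018.5707 − 71987.9167 = 30.654
r = Sxy/√(Sxx·Syy) = -11848.19/√(161008339.551429) = -11848.19/12688.906161 = -0.933744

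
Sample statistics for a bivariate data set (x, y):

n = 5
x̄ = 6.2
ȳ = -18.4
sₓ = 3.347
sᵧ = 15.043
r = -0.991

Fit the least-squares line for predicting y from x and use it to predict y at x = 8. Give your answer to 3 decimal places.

b = r · sᵧ/sₓ = -0.991 · 15.043/3.347 = -4.454022
a = ȳ − b·x̄ = -18.4 − (-4.454022)·6.2 = 9.214939
ŷ(8) = a + b·8 = 9.214939 + (-4.454022)·8 = -26.417240

-26.417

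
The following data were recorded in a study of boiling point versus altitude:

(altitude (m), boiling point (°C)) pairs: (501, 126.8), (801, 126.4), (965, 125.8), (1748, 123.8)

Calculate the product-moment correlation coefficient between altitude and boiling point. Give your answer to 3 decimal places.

-0.994

n = 4, Σx = 4015, Σy = 502.8, Σxy = 502572.6, Σx² = 4879331, Σy² = 63207.28
Sxx = Σx² − (Σx)²/n = 4879331 − 4030056.25 = 849274.75
Sxy = Σxy − (Σx)(Σy)/n = 502572.6 − 504685.5 = -2112.9
Syy = Σy² − (Σy)²/n = 63207.28 − 63201.96 = 5.32
r = Sxy/√(Sxx·Syy) = -2112.9/√(4518141.67) = -2112.9/2125.592075 = -0.994029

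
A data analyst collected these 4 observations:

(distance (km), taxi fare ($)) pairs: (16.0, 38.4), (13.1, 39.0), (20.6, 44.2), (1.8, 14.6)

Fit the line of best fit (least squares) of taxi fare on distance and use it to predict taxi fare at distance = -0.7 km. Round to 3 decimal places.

n = 4, Σx = 51.5, Σy = 136.2, Σxy = 2062.1, Σx² = 855.21
Sxx = Σx² − (Σx)²/n = 855.21 − 663.0625 = 192.1475
Sxy = Σxy − (Σx)(Σy)/n = 2062.1 − 1753.575 = 308.525
b = Sxy/Sxx = 308.525/192.1475 = 1.605668
a = ȳ − b·x̄ = 34.05 − 1.605668·12.875 = 13.377031
ŷ(-0.7) = a + b·-0.7 = 13.377031 + 1.605668·(-0.7) = 12.253063

12.253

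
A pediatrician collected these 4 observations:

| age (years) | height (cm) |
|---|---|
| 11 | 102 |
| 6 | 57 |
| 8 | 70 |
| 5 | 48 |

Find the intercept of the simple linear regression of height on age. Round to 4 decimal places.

n = 4, Σx = 30, Σy = 277, Σxy = 2264, Σx² = 246
Sxx = Σx² − (Σx)²/n = 246 − 225 = 21
Sxy = Σxy − (Σx)(Σy)/n = 2264 − 2077.5 = 186.5
b = Sxy/Sxx = 186.5/21 = 8.880952
a = ȳ − b·x̄ = 69.25 − 8.880952·7.5 = 2.642857

2.6429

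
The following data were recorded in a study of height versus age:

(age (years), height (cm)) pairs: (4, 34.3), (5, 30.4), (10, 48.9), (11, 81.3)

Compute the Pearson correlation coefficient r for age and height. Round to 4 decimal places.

n = 4, Σx = 30, Σy = 194.9, Σxy = 1672.5, Σx² = 262, Σy² = 11101.55
Sxx = Σx² − (Σx)²/n = 262 − 225 = 37
Sxy = Σxy − (Σx)(Σy)/n = 1672.5 − 1461.75 = 210.75
Syy = Σy² − (Σy)²/n = 11101.55 − 9496.5025 = 1605.0475
r = Sxy/√(Sxx·Syy) = 210.75/√(59386.7575) = 210.75/243.693983 = 0.864814

0.8648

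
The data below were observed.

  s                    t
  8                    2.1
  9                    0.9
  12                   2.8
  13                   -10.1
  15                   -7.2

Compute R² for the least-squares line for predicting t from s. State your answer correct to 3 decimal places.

n = 5, Σx = 57, Σy = -11.5, Σxy = -180.8, Σx² = 683, Σy² = 166.91
Sxx = Σx² − (Σx)²/n = 683 − 649.8 = 33.2
Sxy = Σxy − (Σx)(Σy)/n = -180.8 − (-131.1) = -49.7
Syy = Σy² − (Σy)²/n = 166.91 − 26.45 = 140.46
R² = Sxy²/(Sxx·Syy) = (-49.7)²/(33.2·140.46) = 0.529690

0.530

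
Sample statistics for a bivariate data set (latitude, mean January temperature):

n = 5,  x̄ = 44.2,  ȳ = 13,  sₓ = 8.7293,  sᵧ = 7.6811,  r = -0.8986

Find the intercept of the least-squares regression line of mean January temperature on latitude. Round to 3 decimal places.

b = r · sᵧ/sₓ = -0.8986 · 7.6811/8.7293 = -0.790698
a = ȳ − b·x̄ = 13 − (-0.790698)·44.2 = 47.948833

47.949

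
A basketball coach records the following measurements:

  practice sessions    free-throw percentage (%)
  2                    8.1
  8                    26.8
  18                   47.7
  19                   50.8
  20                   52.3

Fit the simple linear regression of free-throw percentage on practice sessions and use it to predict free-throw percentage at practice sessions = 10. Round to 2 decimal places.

28.99

n = 5, Σx = 67, Σy = 185.7, Σxy = 3100.4, Σx² = 1153
Sxx = Σx² − (Σx)²/n = 1153 − 897.8 = 255.2
Sxy = Σxy − (Σx)(Σy)/n = 3100.4 − 2488.38 = 612.02
b = Sxy/Sxx = 612.02/255.2 = 2.398197
a = ȳ − b·x̄ = 37.14 − 2.398197·13.4 = 5.004154
ŷ(10) = a + b·10 = 5.004154 + 2.398197·10 = 28.986129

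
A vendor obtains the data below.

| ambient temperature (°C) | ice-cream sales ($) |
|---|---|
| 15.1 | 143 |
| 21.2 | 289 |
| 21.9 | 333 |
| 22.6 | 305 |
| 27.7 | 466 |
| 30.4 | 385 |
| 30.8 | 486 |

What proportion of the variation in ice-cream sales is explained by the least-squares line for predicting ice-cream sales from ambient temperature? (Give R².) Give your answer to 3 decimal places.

0.863

n = 7, Σx = 169.7, Σy = 2407, Σxy = 62052.8, Σx² = 4307.91, Σy² = 909461
Sxx = Σx² − (Σx)²/n = 4307.91 − 4114.012857 = 193.897143
Sxy = Σxy − (Σx)(Σy)/n = 62052.8 − 58352.557143 = 3700.242857
Syy = Σy² − (Σy)²/n = 909461 − 827664.142857 = 81796.857143
R² = Sxy²/(Sxx·Syy) = (3700.242857)²/(193.897143·81796.857143) = 0.863281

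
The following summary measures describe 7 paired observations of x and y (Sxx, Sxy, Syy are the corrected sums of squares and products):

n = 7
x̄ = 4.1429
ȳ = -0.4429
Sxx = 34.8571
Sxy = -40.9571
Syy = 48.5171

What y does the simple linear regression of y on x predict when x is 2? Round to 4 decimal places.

b = Sxy/Sxx = -40.9571/34.8571 = -1.175000
a = ȳ − b·x̄ = -0.4429 − (-1.175000)·4.1429 = 4.425008
ŷ(2) = a + b·2 = 4.425008 + (-1.175000)·2 = 2.075008

2.0750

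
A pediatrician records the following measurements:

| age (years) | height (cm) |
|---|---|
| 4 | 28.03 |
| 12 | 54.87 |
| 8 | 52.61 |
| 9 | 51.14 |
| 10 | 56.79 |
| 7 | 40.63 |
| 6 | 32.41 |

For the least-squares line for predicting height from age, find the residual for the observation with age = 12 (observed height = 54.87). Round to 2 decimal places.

n = 7, Σx = 56, Σy = 316.48, Σxy = 2698.47, Σx² = 490
Sxx = Σx² − (Σx)²/n = 490 − 448 = 42
Sxy = Σxy − (Σx)(Σy)/n = 2698.47 − 2531.84 = 166.63
b = Sxy/Sxx = 166.63/42 = 3.967381
a = ȳ − b·x̄ = 45.211429 − 3.967381·8 = 13.472381
ŷ(12) = 13.472381 + 3.967381·12 = 61.080952
residual = y − ŷ = 54.87 − 61.080952 = -6.210952

-6.21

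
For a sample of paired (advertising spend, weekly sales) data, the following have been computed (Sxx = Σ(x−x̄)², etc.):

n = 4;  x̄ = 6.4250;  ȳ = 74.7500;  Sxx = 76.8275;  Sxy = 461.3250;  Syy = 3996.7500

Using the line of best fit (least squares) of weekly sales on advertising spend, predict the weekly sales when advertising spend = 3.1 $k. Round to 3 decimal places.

54.784

b = Sxy/Sxx = 461.325/76.8275 = 6.004686
a = ȳ − b·x̄ = 74.75 − 6.004686·6.425 = 36.169894
ŷ(3.1) = a + b·3.1 = 36.169894 + 6.004686·3.1 = 54.784420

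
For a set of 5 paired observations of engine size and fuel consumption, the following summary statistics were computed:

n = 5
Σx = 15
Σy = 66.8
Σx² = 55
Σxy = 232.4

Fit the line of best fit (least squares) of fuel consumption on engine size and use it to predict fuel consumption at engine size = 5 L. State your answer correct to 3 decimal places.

Sxx = Σx² − (Σx)²/n = 55 − 45 = 10
Sxy = Σxy − (Σx)(Σy)/n = 232.4 − 200.4 = 32
b = Sxy/Sxx = 32/10 = 3.2
a = ȳ − b·x̄ = 13.36 − 3.2·3 = 3.76
ŷ(5) = a + b·5 = 3.76 + 3.2·5 = 19.76

19.760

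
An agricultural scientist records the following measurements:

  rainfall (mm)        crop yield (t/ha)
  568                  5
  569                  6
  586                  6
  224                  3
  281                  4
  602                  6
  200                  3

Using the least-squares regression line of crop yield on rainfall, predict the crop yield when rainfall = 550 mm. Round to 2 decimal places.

n = 7, Σx = 3030, Σy = 33, Σxy = 15778, Σx² = 1521322
Sxx = Σx² − (Σx)²/n = 1521322 − 1311557.142857 = 209764.857143
Sxy = Σxy − (Σx)(Σy)/n = 15778 − 14284.285714 = 1493.714286
b = Sxy/Sxx = 1493.714286/209764.857143 = 0.007121
a = ȳ − b·x̄ = 4.714286 − 0.007121·432.857143 = 1.631954
ŷ(550) = a + b·550 = 1.631954 + 0.007121·550 = 5.548448

5.55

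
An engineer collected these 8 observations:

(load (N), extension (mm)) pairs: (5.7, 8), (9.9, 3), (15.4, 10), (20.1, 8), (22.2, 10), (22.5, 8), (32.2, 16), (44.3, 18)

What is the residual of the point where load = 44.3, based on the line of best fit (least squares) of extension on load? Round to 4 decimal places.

0.1349

n = 8, Σx = 172.3, Σy = 81, Σxy = 2104.7, Σx² = 4770.09
Sxx = Σx² − (Σx)²/n = 4770.09 − 3710.91125 = 1059.17875
Sxy = Σxy − (Σx)(Σy)/n = 2104.7 − 1744.5375 = 360.1625
b = Sxy/Sxx = 360.1625/1059.17875 = 0.340039
a = ȳ − b·x̄ = 10.125 − 0.340039·21.5375 = 2.801402
ŷ(44.3) = 2.801402 + 0.340039·44.3 = 17.865147
residual = y − ŷ = 18 − 17.865147 = 0.134853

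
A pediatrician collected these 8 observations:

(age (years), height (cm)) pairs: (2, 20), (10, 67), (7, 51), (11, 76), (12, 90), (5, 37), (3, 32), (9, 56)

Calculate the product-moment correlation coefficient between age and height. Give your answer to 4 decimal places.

0.9791

n = 8, Σx = 59, Σy = 429, Σxy = 3768, Σx² = 533, Σy² = 26895
Sxx = Σx² − (Σx)²/n = 533 − 435.125 = 97.875
Sxy = Σxy − (Σx)(Σy)/n = 3768 − 3163.875 = 604.125
Syy = Σy² − (Σy)²/n = 26895 − 23005.125 = 3889.875
r = Sxy/√(Sxx·Syy) = 604.125/√(380721.515625) = 604.125/617.026349 = 0.979091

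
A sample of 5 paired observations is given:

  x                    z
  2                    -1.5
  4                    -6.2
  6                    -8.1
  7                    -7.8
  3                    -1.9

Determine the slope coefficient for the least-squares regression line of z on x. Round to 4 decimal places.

n = 5, Σx = 22, Σy = -25.5, Σxy = -136.7, Σx² = 114
Sxx = Σx² − (Σx)²/n = 114 − 96.8 = 17.2
Sxy = Σxy − (Σx)(Σy)/n = -136.7 − (-112.2) = -24.5
b = Sxy/Sxx = -24.5/17.2 = -1.424419

-1.4244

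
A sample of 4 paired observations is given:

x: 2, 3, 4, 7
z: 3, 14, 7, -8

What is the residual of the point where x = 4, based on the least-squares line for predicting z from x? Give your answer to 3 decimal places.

3.000

n = 4, Σx = 16, Σy = 16, Σxy = 20, Σx² = 78
Sxx = Σx² − (Σx)²/n = 78 − 64 = 14
Sxy = Σxy − (Σx)(Σy)/n = 20 − 64 = -44
b = Sxy/Sxx = -44/14 = -3.142857
a = ȳ − b·x̄ = 4 − (-3.142857)·4 = 16.571429
ŷ(4) = 16.571429 + (-3.142857)·4 = 4
residual = y − ŷ = 7 − 4 = 3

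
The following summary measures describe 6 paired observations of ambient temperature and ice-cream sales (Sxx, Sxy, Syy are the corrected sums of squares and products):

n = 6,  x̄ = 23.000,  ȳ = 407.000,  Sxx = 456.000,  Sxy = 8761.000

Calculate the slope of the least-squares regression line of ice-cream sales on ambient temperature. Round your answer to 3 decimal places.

19.213

b = Sxy/Sxx = 8761/456 = 19.212719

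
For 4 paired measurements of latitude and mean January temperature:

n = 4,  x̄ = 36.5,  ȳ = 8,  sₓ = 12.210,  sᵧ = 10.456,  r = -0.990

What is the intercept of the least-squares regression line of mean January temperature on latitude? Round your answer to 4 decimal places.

38.9441

b = r · sᵧ/sₓ = -0.99 · 10.456/12.21 = -0.847784
a = ȳ − b·x̄ = 8 − (-0.847784)·36.5 = 38.944108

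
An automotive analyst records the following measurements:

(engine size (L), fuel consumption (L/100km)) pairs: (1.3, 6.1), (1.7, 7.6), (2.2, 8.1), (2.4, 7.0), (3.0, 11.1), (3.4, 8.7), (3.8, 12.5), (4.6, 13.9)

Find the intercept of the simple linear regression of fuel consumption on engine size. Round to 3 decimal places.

2.947

n = 8, Σx = 22.4, Σy = 75, Σxy = 229.79, Σx² = 71.34
Sxx = Σx² − (Σx)²/n = 71.34 − 62.72 = 8.62
Sxy = Σxy − (Σx)(Σy)/n = 229.79 − 210 = 19.79
b = Sxy/Sxx = 19.79/8.62 = 2.295824
a = ȳ − b·x̄ = 9.375 − 2.295824·2.8 = 2.946694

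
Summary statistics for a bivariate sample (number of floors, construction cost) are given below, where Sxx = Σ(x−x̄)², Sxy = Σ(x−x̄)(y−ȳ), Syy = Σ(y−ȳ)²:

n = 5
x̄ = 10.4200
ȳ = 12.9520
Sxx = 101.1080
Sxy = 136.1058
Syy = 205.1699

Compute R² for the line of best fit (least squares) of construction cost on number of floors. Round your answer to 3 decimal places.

0.893

R² = Sxy²/(Sxx·Syy) = (136.1058)²/(101.108·205.1699) = 0.893005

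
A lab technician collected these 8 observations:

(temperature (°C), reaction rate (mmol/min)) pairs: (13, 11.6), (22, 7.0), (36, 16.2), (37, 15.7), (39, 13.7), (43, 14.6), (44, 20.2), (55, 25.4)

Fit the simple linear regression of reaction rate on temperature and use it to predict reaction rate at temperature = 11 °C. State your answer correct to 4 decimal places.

n = 8, Σx = 289, Σy = 124.4, Σxy = 4916.8, Σx² = 11649
Sxx = Σx² − (Σx)²/n = 11649 − 10440.125 = 1208.875
Sxy = Σxy − (Σx)(Σy)/n = 4916.8 − 4493.95 = 422.85
b = Sxy/Sxx = 422.85/1208.875 = 0.349788
a = ȳ − b·x̄ = 15.55 − 0.349788·36.125 = 2.913908
ŷ(11) = a + b·11 = 2.913908 + 0.349788·11 = 6.761576

6.7616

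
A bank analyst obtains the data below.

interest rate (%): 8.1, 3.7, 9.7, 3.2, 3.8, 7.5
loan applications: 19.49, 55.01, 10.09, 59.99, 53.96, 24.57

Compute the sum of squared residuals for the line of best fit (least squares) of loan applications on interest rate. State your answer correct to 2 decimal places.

6.76

n = 6, Σx = 36, Σy = 223.11, Σxy = 1040.57, Σx² = 254.32, Σy² = 10621.9349
Sxx = Σx² − (Σx)²/n = 254.32 − 216 = 38.32
Sxy = Σxy − (Σx)(Σy)/n = 1040.57 − 1338.66 = -298.09
Syy = Σy² − (Σy)²/n = 10621.9349 − 8296.34535 = 2325.58955
b = Sxy/Sxx = -298.09/38.32 = -7.778967
SSE = Syy − b·Sxy = 2325.58955 − (-7.778967)·(-298.09) = 6.757397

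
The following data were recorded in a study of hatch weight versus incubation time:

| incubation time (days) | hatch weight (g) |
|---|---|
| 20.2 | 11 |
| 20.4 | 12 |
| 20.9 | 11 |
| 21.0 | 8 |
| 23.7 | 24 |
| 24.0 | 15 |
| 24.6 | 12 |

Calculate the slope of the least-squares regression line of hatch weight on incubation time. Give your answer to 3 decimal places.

n = 7, Σx = 154.8, Σy = 93, Σxy = 2088.9, Σx² = 3444.86
Sxx = Σx² − (Σx)²/n = 3444.86 − 3423.291429 = 21.568571
Sxy = Σxy − (Σx)(Σy)/n = 2088.9 − 2056.628571 = 32.271429
b = Sxy/Sxx = 32.271429/21.568571 = 1.496225

1.496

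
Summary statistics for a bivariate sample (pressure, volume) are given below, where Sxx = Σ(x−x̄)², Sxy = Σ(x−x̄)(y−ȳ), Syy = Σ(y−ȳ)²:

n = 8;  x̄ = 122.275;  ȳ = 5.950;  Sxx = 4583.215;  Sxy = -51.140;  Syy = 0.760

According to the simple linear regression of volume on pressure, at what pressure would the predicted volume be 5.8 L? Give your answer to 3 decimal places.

135.718

b = Sxy/Sxx = -51.14/4583.215 = -0.011158
a = ȳ − b·x̄ = 5.95 − (-0.011158)·122.275 = 7.314357
Set a + b·x = 5.8: x = (5.8 − 7.314357) / (-0.011158) = 135.718141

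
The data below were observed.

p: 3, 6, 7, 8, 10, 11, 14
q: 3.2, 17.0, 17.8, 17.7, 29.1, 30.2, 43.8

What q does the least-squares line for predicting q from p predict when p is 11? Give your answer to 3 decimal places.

n = 7, Σx = 59, Σy = 158.8, Σxy = 1614.2, Σx² = 575
Sxx = Σx² − (Σx)²/n = 575 − 497.285714 = 77.714286
Sxy = Σxy − (Σx)(Σy)/n = 1614.2 − 1338.457143 = 275.742857
b = Sxy/Sxx = 275.742857/77.714286 = 3.548162
a = ȳ − b·x̄ = 22.685714 − 3.548162·8.428571 = -7.220221
ŷ(11) = a + b·11 = -7.220221 + 3.548162·11 = 31.809559

31.810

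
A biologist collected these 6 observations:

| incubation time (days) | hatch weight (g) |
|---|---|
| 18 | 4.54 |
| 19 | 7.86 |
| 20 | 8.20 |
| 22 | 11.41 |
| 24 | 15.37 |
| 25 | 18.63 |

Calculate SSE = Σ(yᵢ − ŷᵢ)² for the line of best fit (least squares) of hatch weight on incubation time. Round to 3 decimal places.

n = 6, Σx = 128, Σy = 66.01, Σxy = 1480.71, Σx² = 2770, Σy² = 863.1331
Sxx = Σx² − (Σx)²/n = 2770 − 2730.666667 = 39.333333
Sxy = Σxy − (Σx)(Σy)/n = 1480.71 − 1408.213333 = 72.496667
Syy = Σy² − (Σy)²/n = 863.1331 − 726.220017 = 136.913083
b = Sxy/Sxx = 72.496667/39.333333 = 1.843136
SSE = Syy − b·Sxy = 136.913083 − 1.843136·72.496667 = 3.291897

3.292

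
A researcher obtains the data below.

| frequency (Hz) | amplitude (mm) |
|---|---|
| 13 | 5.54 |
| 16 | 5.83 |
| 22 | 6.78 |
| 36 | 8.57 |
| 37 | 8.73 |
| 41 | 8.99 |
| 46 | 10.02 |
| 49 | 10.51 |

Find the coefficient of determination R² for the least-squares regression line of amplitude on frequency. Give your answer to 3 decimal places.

0.995

n = 8, Σx = 260, Σy = 64.97, Σxy = 2290.49, Σx² = 9772, Σy² = 551.9873
Sxx = Σx² − (Σx)²/n = 9772 − 8450 = 1322
Sxy = Σxy − (Σx)(Σy)/n = 2290.49 − 2111.525 = 178.965
Syy = Σy² − (Σy)²/n = 551.9873 − 527.637613 = 24.349688
R² = Sxy²/(Sxx·Syy) = (178.965)²/(1322·24.349688) = 0.994973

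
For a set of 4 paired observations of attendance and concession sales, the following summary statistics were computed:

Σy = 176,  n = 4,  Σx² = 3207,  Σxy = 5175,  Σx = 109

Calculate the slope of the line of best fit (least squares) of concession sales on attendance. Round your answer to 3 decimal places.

1.601

Sxx = Σx² − (Σx)²/n = 3207 − 2970.25 = 236.75
Sxy = Σxy − (Σx)(Σy)/n = 5175 − 4796 = 379
b = Sxy/Sxx = 379/236.75 = 1.600845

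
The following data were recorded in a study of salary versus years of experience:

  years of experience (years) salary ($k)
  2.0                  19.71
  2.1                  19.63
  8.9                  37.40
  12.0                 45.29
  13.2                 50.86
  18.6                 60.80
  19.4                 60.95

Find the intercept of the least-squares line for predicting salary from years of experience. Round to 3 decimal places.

n = 7, Σx = 76.2, Σy = 294.64, Σxy = 3941.645, Σx² = 1128.18
Sxx = Σx² − (Σx)²/n = 1128.18 − 829.491429 = 298.688571
Sxy = Σxy − (Σx)(Σy)/n = 3941.645 − 3207.366857 = 734.278143
b = Sxy/Sxx = 734.278143/298.688571 = 2.458340
a = ȳ − b·x̄ = 42.091429 − 2.458340·10.885714 = 15.330639

15.331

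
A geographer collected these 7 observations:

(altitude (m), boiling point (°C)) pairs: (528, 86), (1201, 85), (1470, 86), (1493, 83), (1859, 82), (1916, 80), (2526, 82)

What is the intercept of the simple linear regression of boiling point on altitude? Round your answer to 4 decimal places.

87.7286

n = 7, Σx = 10993, Σy = 584, Σxy = 910682, Σx² = 19618747
Sxx = Σx² − (Σx)²/n = 19618747 − 17263721.285714 = 2355025.714286
Sxy = Σxy − (Σx)(Σy)/n = 910682 − 917130.285714 = -6448.285714
b = Sxy/Sxx = -6448.285714/2355025.714286 = -0.002738
a = ȳ − b·x̄ = 83.428571 − (-0.002738)·1570.428571 = 87.728555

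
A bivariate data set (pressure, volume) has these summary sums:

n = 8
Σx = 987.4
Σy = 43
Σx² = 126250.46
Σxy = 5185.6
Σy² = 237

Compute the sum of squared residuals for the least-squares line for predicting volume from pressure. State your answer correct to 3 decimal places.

2.495

Sxx = Σx² − (Σx)²/n = 126250.46 − 121869.845 = 4380.615
Sxy = Σxy − (Σx)(Σy)/n = 5185.6 − 5307.275 = -121.675
Syy = Σy² − (Σy)²/n = 237 − 231.125 = 5.875
b = Sxy/Sxx = -121.675/4380.615 = -0.027776
SSE = Syy − b·Sxy = 5.875 − (-0.027776)·(-121.675) = 2.495382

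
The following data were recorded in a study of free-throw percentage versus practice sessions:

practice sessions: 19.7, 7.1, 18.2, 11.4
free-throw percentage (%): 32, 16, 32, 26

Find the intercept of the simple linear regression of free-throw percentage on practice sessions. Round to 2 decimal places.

9.20

n = 4, Σx = 56.4, Σy = 106, Σxy = 1622.8, Σx² = 899.7
Sxx = Σx² − (Σx)²/n = 899.7 − 795.24 = 104.46
Sxy = Σxy − (Σx)(Σy)/n = 1622.8 − 1494.6 = 128.2
b = Sxy/Sxx = 128.2/104.46 = 1.227264
a = ȳ − b·x̄ = 26.5 − 1.227264·14.1 = 9.195577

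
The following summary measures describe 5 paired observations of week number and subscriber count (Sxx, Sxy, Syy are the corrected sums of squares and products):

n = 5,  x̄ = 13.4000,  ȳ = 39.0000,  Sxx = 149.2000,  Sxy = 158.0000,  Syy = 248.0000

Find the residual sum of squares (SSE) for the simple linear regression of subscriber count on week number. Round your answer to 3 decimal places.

80.681

b = Sxy/Sxx = 158/149.2 = 1.058981
SSE = Syy − b·Sxy = 248 − 1.058981·158 = 80.680965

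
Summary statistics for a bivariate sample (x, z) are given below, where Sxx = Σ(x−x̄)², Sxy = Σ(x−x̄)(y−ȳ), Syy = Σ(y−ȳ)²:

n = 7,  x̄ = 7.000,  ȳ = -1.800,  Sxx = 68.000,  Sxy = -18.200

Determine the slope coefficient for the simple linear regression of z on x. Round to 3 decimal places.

-0.268

b = Sxy/Sxx = -18.2/68 = -0.267647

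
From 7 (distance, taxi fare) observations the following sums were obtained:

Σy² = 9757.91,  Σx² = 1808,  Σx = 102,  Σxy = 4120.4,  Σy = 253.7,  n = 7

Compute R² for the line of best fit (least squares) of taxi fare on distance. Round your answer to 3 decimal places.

Sxx = Σx² − (Σx)²/n = 1808 − 1486.285714 = 321.714286
Sxy = Σxy − (Σx)(Σy)/n = 4120.4 − 3696.771429 = 423.628571
Syy = Σy² − (Σy)²/n = 9757.91 − 9194.812857 = 563.097143
R² = Sxy²/(Sxx·Syy) = (423.628571)²/(321.714286·563.097143) = 0.990642

0.991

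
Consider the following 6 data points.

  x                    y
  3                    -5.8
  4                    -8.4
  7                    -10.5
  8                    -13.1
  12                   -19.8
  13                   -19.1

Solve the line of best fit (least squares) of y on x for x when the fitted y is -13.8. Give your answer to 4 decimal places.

8.5696

n = 6, Σx = 47, Σy = -76.7, Σxy = -715.2, Σx² = 451
Sxx = Σx² − (Σx)²/n = 451 − 368.166667 = 82.833333
Sxy = Σxy − (Σx)(Σy)/n = -715.2 − (-600.816667) = -114.383333
b = Sxy/Sxx = -114.383333/82.833333 = -1.380885
a = ȳ − b·x̄ = -12.783333 − (-1.380885)·7.833333 = -1.966398
Set a + b·x = -13.8: x = (-13.8 − (-1.966398)) / (-1.380885) = 8.569576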